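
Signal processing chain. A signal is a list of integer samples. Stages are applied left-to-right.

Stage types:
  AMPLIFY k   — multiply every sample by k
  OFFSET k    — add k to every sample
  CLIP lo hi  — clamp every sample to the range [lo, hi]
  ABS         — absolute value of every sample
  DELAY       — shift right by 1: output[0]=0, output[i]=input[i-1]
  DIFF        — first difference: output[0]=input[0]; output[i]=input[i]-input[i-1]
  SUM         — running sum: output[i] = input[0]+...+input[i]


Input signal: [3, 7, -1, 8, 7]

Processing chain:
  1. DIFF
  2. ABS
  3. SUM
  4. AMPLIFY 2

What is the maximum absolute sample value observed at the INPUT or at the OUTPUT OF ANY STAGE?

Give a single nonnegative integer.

Input: [3, 7, -1, 8, 7] (max |s|=8)
Stage 1 (DIFF): s[0]=3, 7-3=4, -1-7=-8, 8--1=9, 7-8=-1 -> [3, 4, -8, 9, -1] (max |s|=9)
Stage 2 (ABS): |3|=3, |4|=4, |-8|=8, |9|=9, |-1|=1 -> [3, 4, 8, 9, 1] (max |s|=9)
Stage 3 (SUM): sum[0..0]=3, sum[0..1]=7, sum[0..2]=15, sum[0..3]=24, sum[0..4]=25 -> [3, 7, 15, 24, 25] (max |s|=25)
Stage 4 (AMPLIFY 2): 3*2=6, 7*2=14, 15*2=30, 24*2=48, 25*2=50 -> [6, 14, 30, 48, 50] (max |s|=50)
Overall max amplitude: 50

Answer: 50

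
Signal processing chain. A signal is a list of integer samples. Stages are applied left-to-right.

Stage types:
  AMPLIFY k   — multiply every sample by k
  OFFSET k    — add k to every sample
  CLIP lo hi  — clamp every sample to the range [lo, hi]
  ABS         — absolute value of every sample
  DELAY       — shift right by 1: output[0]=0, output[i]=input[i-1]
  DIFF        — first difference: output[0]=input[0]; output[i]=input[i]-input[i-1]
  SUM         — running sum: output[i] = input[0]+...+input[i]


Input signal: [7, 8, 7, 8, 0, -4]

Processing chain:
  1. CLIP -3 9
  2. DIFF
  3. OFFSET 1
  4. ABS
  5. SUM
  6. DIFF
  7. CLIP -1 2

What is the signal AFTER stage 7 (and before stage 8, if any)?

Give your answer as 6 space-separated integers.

Answer: 2 2 0 2 2 2

Derivation:
Input: [7, 8, 7, 8, 0, -4]
Stage 1 (CLIP -3 9): clip(7,-3,9)=7, clip(8,-3,9)=8, clip(7,-3,9)=7, clip(8,-3,9)=8, clip(0,-3,9)=0, clip(-4,-3,9)=-3 -> [7, 8, 7, 8, 0, -3]
Stage 2 (DIFF): s[0]=7, 8-7=1, 7-8=-1, 8-7=1, 0-8=-8, -3-0=-3 -> [7, 1, -1, 1, -8, -3]
Stage 3 (OFFSET 1): 7+1=8, 1+1=2, -1+1=0, 1+1=2, -8+1=-7, -3+1=-2 -> [8, 2, 0, 2, -7, -2]
Stage 4 (ABS): |8|=8, |2|=2, |0|=0, |2|=2, |-7|=7, |-2|=2 -> [8, 2, 0, 2, 7, 2]
Stage 5 (SUM): sum[0..0]=8, sum[0..1]=10, sum[0..2]=10, sum[0..3]=12, sum[0..4]=19, sum[0..5]=21 -> [8, 10, 10, 12, 19, 21]
Stage 6 (DIFF): s[0]=8, 10-8=2, 10-10=0, 12-10=2, 19-12=7, 21-19=2 -> [8, 2, 0, 2, 7, 2]
Stage 7 (CLIP -1 2): clip(8,-1,2)=2, clip(2,-1,2)=2, clip(0,-1,2)=0, clip(2,-1,2)=2, clip(7,-1,2)=2, clip(2,-1,2)=2 -> [2, 2, 0, 2, 2, 2]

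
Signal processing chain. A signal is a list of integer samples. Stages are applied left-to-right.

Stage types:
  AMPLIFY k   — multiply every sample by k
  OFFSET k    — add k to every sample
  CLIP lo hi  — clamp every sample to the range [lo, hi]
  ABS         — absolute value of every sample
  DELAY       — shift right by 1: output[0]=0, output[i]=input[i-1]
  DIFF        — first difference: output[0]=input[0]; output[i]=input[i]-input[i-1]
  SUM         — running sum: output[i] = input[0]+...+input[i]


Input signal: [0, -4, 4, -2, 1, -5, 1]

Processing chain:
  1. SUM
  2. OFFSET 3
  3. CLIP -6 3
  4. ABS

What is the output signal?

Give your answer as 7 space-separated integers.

Input: [0, -4, 4, -2, 1, -5, 1]
Stage 1 (SUM): sum[0..0]=0, sum[0..1]=-4, sum[0..2]=0, sum[0..3]=-2, sum[0..4]=-1, sum[0..5]=-6, sum[0..6]=-5 -> [0, -4, 0, -2, -1, -6, -5]
Stage 2 (OFFSET 3): 0+3=3, -4+3=-1, 0+3=3, -2+3=1, -1+3=2, -6+3=-3, -5+3=-2 -> [3, -1, 3, 1, 2, -3, -2]
Stage 3 (CLIP -6 3): clip(3,-6,3)=3, clip(-1,-6,3)=-1, clip(3,-6,3)=3, clip(1,-6,3)=1, clip(2,-6,3)=2, clip(-3,-6,3)=-3, clip(-2,-6,3)=-2 -> [3, -1, 3, 1, 2, -3, -2]
Stage 4 (ABS): |3|=3, |-1|=1, |3|=3, |1|=1, |2|=2, |-3|=3, |-2|=2 -> [3, 1, 3, 1, 2, 3, 2]

Answer: 3 1 3 1 2 3 2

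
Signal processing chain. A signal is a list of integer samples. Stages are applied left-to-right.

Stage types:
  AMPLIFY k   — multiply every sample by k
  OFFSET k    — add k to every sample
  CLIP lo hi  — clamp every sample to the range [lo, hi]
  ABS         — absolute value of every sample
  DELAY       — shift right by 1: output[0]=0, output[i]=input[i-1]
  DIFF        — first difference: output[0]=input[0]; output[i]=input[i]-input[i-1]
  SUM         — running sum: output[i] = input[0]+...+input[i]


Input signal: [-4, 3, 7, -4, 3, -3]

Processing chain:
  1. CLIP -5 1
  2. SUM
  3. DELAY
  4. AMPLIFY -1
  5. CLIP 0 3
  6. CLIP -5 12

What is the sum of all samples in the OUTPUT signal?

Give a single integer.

Answer: 14

Derivation:
Input: [-4, 3, 7, -4, 3, -3]
Stage 1 (CLIP -5 1): clip(-4,-5,1)=-4, clip(3,-5,1)=1, clip(7,-5,1)=1, clip(-4,-5,1)=-4, clip(3,-5,1)=1, clip(-3,-5,1)=-3 -> [-4, 1, 1, -4, 1, -3]
Stage 2 (SUM): sum[0..0]=-4, sum[0..1]=-3, sum[0..2]=-2, sum[0..3]=-6, sum[0..4]=-5, sum[0..5]=-8 -> [-4, -3, -2, -6, -5, -8]
Stage 3 (DELAY): [0, -4, -3, -2, -6, -5] = [0, -4, -3, -2, -6, -5] -> [0, -4, -3, -2, -6, -5]
Stage 4 (AMPLIFY -1): 0*-1=0, -4*-1=4, -3*-1=3, -2*-1=2, -6*-1=6, -5*-1=5 -> [0, 4, 3, 2, 6, 5]
Stage 5 (CLIP 0 3): clip(0,0,3)=0, clip(4,0,3)=3, clip(3,0,3)=3, clip(2,0,3)=2, clip(6,0,3)=3, clip(5,0,3)=3 -> [0, 3, 3, 2, 3, 3]
Stage 6 (CLIP -5 12): clip(0,-5,12)=0, clip(3,-5,12)=3, clip(3,-5,12)=3, clip(2,-5,12)=2, clip(3,-5,12)=3, clip(3,-5,12)=3 -> [0, 3, 3, 2, 3, 3]
Output sum: 14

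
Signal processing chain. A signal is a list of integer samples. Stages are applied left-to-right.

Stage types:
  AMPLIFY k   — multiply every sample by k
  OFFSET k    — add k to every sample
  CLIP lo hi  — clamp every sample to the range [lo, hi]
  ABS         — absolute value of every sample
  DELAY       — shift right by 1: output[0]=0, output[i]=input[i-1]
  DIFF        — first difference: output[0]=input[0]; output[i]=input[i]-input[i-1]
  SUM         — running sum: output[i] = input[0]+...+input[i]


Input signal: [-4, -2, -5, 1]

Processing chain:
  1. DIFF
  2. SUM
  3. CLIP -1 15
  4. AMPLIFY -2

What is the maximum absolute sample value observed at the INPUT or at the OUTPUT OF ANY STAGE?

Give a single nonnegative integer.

Input: [-4, -2, -5, 1] (max |s|=5)
Stage 1 (DIFF): s[0]=-4, -2--4=2, -5--2=-3, 1--5=6 -> [-4, 2, -3, 6] (max |s|=6)
Stage 2 (SUM): sum[0..0]=-4, sum[0..1]=-2, sum[0..2]=-5, sum[0..3]=1 -> [-4, -2, -5, 1] (max |s|=5)
Stage 3 (CLIP -1 15): clip(-4,-1,15)=-1, clip(-2,-1,15)=-1, clip(-5,-1,15)=-1, clip(1,-1,15)=1 -> [-1, -1, -1, 1] (max |s|=1)
Stage 4 (AMPLIFY -2): -1*-2=2, -1*-2=2, -1*-2=2, 1*-2=-2 -> [2, 2, 2, -2] (max |s|=2)
Overall max amplitude: 6

Answer: 6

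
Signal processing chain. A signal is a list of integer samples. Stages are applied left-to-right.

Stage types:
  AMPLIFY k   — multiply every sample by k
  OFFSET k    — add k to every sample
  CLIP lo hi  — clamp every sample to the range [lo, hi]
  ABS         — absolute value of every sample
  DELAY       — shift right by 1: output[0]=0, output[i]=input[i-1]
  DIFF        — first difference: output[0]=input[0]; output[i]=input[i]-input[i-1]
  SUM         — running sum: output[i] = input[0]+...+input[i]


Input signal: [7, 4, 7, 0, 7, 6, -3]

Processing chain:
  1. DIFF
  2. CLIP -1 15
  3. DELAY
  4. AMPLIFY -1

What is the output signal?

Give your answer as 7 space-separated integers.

Answer: 0 -7 1 -3 1 -7 1

Derivation:
Input: [7, 4, 7, 0, 7, 6, -3]
Stage 1 (DIFF): s[0]=7, 4-7=-3, 7-4=3, 0-7=-7, 7-0=7, 6-7=-1, -3-6=-9 -> [7, -3, 3, -7, 7, -1, -9]
Stage 2 (CLIP -1 15): clip(7,-1,15)=7, clip(-3,-1,15)=-1, clip(3,-1,15)=3, clip(-7,-1,15)=-1, clip(7,-1,15)=7, clip(-1,-1,15)=-1, clip(-9,-1,15)=-1 -> [7, -1, 3, -1, 7, -1, -1]
Stage 3 (DELAY): [0, 7, -1, 3, -1, 7, -1] = [0, 7, -1, 3, -1, 7, -1] -> [0, 7, -1, 3, -1, 7, -1]
Stage 4 (AMPLIFY -1): 0*-1=0, 7*-1=-7, -1*-1=1, 3*-1=-3, -1*-1=1, 7*-1=-7, -1*-1=1 -> [0, -7, 1, -3, 1, -7, 1]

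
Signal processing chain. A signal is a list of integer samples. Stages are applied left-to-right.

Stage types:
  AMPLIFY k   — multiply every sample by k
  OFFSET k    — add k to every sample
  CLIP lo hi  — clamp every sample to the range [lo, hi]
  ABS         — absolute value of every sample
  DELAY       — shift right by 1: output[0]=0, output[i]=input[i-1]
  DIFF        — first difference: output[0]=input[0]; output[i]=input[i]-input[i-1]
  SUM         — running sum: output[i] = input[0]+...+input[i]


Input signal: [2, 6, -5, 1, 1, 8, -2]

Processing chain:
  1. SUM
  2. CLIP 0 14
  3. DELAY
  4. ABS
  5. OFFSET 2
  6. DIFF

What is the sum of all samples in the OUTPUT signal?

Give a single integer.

Answer: 15

Derivation:
Input: [2, 6, -5, 1, 1, 8, -2]
Stage 1 (SUM): sum[0..0]=2, sum[0..1]=8, sum[0..2]=3, sum[0..3]=4, sum[0..4]=5, sum[0..5]=13, sum[0..6]=11 -> [2, 8, 3, 4, 5, 13, 11]
Stage 2 (CLIP 0 14): clip(2,0,14)=2, clip(8,0,14)=8, clip(3,0,14)=3, clip(4,0,14)=4, clip(5,0,14)=5, clip(13,0,14)=13, clip(11,0,14)=11 -> [2, 8, 3, 4, 5, 13, 11]
Stage 3 (DELAY): [0, 2, 8, 3, 4, 5, 13] = [0, 2, 8, 3, 4, 5, 13] -> [0, 2, 8, 3, 4, 5, 13]
Stage 4 (ABS): |0|=0, |2|=2, |8|=8, |3|=3, |4|=4, |5|=5, |13|=13 -> [0, 2, 8, 3, 4, 5, 13]
Stage 5 (OFFSET 2): 0+2=2, 2+2=4, 8+2=10, 3+2=5, 4+2=6, 5+2=7, 13+2=15 -> [2, 4, 10, 5, 6, 7, 15]
Stage 6 (DIFF): s[0]=2, 4-2=2, 10-4=6, 5-10=-5, 6-5=1, 7-6=1, 15-7=8 -> [2, 2, 6, -5, 1, 1, 8]
Output sum: 15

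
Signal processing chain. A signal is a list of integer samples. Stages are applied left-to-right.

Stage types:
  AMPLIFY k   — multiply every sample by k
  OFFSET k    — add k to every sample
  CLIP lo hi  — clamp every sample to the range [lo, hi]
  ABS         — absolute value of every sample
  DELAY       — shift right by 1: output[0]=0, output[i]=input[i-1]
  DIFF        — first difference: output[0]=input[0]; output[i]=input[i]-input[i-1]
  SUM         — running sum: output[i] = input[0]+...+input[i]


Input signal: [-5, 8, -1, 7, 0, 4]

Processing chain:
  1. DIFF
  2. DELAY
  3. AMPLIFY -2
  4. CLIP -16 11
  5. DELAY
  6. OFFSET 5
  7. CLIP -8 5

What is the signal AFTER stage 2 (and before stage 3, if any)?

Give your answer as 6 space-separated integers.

Answer: 0 -5 13 -9 8 -7

Derivation:
Input: [-5, 8, -1, 7, 0, 4]
Stage 1 (DIFF): s[0]=-5, 8--5=13, -1-8=-9, 7--1=8, 0-7=-7, 4-0=4 -> [-5, 13, -9, 8, -7, 4]
Stage 2 (DELAY): [0, -5, 13, -9, 8, -7] = [0, -5, 13, -9, 8, -7] -> [0, -5, 13, -9, 8, -7]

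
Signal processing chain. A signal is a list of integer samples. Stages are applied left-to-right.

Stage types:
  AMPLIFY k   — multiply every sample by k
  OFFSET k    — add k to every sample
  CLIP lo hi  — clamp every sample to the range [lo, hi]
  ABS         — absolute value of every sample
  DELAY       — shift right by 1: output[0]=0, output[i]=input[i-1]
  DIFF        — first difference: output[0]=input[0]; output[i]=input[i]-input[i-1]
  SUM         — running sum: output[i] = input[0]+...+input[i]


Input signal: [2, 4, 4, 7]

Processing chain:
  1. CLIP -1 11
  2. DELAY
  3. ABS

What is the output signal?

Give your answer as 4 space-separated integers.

Answer: 0 2 4 4

Derivation:
Input: [2, 4, 4, 7]
Stage 1 (CLIP -1 11): clip(2,-1,11)=2, clip(4,-1,11)=4, clip(4,-1,11)=4, clip(7,-1,11)=7 -> [2, 4, 4, 7]
Stage 2 (DELAY): [0, 2, 4, 4] = [0, 2, 4, 4] -> [0, 2, 4, 4]
Stage 3 (ABS): |0|=0, |2|=2, |4|=4, |4|=4 -> [0, 2, 4, 4]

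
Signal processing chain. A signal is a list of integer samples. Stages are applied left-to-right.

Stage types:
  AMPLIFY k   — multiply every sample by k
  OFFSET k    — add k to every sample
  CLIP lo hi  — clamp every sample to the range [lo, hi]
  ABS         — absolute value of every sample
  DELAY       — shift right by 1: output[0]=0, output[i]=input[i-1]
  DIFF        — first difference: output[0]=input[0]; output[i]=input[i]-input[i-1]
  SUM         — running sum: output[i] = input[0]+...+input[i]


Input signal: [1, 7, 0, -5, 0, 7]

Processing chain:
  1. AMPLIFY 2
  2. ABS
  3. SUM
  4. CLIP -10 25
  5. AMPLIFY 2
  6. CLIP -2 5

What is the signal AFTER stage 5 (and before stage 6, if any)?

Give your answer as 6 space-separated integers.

Answer: 4 32 32 50 50 50

Derivation:
Input: [1, 7, 0, -5, 0, 7]
Stage 1 (AMPLIFY 2): 1*2=2, 7*2=14, 0*2=0, -5*2=-10, 0*2=0, 7*2=14 -> [2, 14, 0, -10, 0, 14]
Stage 2 (ABS): |2|=2, |14|=14, |0|=0, |-10|=10, |0|=0, |14|=14 -> [2, 14, 0, 10, 0, 14]
Stage 3 (SUM): sum[0..0]=2, sum[0..1]=16, sum[0..2]=16, sum[0..3]=26, sum[0..4]=26, sum[0..5]=40 -> [2, 16, 16, 26, 26, 40]
Stage 4 (CLIP -10 25): clip(2,-10,25)=2, clip(16,-10,25)=16, clip(16,-10,25)=16, clip(26,-10,25)=25, clip(26,-10,25)=25, clip(40,-10,25)=25 -> [2, 16, 16, 25, 25, 25]
Stage 5 (AMPLIFY 2): 2*2=4, 16*2=32, 16*2=32, 25*2=50, 25*2=50, 25*2=50 -> [4, 32, 32, 50, 50, 50]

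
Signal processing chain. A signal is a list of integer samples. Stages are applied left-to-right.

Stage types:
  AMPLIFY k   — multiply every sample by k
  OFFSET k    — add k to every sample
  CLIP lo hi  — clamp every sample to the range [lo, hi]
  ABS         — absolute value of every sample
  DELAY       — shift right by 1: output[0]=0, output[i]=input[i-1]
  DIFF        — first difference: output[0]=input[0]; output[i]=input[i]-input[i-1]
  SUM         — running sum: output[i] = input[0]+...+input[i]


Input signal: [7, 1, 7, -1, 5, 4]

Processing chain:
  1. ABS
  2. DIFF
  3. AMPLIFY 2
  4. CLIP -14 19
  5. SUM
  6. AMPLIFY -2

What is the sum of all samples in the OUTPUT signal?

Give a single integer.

Answer: -100

Derivation:
Input: [7, 1, 7, -1, 5, 4]
Stage 1 (ABS): |7|=7, |1|=1, |7|=7, |-1|=1, |5|=5, |4|=4 -> [7, 1, 7, 1, 5, 4]
Stage 2 (DIFF): s[0]=7, 1-7=-6, 7-1=6, 1-7=-6, 5-1=4, 4-5=-1 -> [7, -6, 6, -6, 4, -1]
Stage 3 (AMPLIFY 2): 7*2=14, -6*2=-12, 6*2=12, -6*2=-12, 4*2=8, -1*2=-2 -> [14, -12, 12, -12, 8, -2]
Stage 4 (CLIP -14 19): clip(14,-14,19)=14, clip(-12,-14,19)=-12, clip(12,-14,19)=12, clip(-12,-14,19)=-12, clip(8,-14,19)=8, clip(-2,-14,19)=-2 -> [14, -12, 12, -12, 8, -2]
Stage 5 (SUM): sum[0..0]=14, sum[0..1]=2, sum[0..2]=14, sum[0..3]=2, sum[0..4]=10, sum[0..5]=8 -> [14, 2, 14, 2, 10, 8]
Stage 6 (AMPLIFY -2): 14*-2=-28, 2*-2=-4, 14*-2=-28, 2*-2=-4, 10*-2=-20, 8*-2=-16 -> [-28, -4, -28, -4, -20, -16]
Output sum: -100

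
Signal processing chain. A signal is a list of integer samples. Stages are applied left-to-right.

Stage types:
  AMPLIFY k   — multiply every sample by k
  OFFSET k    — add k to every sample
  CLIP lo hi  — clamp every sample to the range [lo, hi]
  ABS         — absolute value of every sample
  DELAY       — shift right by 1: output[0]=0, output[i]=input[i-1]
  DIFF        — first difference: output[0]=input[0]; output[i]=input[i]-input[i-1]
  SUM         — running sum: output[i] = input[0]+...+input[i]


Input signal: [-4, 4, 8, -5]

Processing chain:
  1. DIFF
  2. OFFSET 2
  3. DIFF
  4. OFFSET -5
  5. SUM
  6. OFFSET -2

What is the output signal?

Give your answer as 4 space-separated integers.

Answer: -9 -2 -11 -33

Derivation:
Input: [-4, 4, 8, -5]
Stage 1 (DIFF): s[0]=-4, 4--4=8, 8-4=4, -5-8=-13 -> [-4, 8, 4, -13]
Stage 2 (OFFSET 2): -4+2=-2, 8+2=10, 4+2=6, -13+2=-11 -> [-2, 10, 6, -11]
Stage 3 (DIFF): s[0]=-2, 10--2=12, 6-10=-4, -11-6=-17 -> [-2, 12, -4, -17]
Stage 4 (OFFSET -5): -2+-5=-7, 12+-5=7, -4+-5=-9, -17+-5=-22 -> [-7, 7, -9, -22]
Stage 5 (SUM): sum[0..0]=-7, sum[0..1]=0, sum[0..2]=-9, sum[0..3]=-31 -> [-7, 0, -9, -31]
Stage 6 (OFFSET -2): -7+-2=-9, 0+-2=-2, -9+-2=-11, -31+-2=-33 -> [-9, -2, -11, -33]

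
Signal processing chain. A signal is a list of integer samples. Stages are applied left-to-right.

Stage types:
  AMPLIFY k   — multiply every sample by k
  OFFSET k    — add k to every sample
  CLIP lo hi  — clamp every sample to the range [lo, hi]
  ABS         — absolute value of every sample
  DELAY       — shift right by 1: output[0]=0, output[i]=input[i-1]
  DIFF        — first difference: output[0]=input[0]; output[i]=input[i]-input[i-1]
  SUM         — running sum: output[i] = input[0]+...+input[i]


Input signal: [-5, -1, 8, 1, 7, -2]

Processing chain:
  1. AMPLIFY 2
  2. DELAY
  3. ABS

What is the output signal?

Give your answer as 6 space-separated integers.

Answer: 0 10 2 16 2 14

Derivation:
Input: [-5, -1, 8, 1, 7, -2]
Stage 1 (AMPLIFY 2): -5*2=-10, -1*2=-2, 8*2=16, 1*2=2, 7*2=14, -2*2=-4 -> [-10, -2, 16, 2, 14, -4]
Stage 2 (DELAY): [0, -10, -2, 16, 2, 14] = [0, -10, -2, 16, 2, 14] -> [0, -10, -2, 16, 2, 14]
Stage 3 (ABS): |0|=0, |-10|=10, |-2|=2, |16|=16, |2|=2, |14|=14 -> [0, 10, 2, 16, 2, 14]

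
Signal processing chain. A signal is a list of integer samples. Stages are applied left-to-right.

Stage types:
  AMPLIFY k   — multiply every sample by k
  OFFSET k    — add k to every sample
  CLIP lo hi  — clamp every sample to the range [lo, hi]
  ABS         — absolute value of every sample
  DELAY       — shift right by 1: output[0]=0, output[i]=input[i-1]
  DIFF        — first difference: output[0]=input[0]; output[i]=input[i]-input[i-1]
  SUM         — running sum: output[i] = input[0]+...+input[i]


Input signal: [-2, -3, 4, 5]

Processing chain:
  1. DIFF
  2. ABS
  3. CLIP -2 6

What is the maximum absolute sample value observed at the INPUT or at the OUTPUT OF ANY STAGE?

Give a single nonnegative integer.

Input: [-2, -3, 4, 5] (max |s|=5)
Stage 1 (DIFF): s[0]=-2, -3--2=-1, 4--3=7, 5-4=1 -> [-2, -1, 7, 1] (max |s|=7)
Stage 2 (ABS): |-2|=2, |-1|=1, |7|=7, |1|=1 -> [2, 1, 7, 1] (max |s|=7)
Stage 3 (CLIP -2 6): clip(2,-2,6)=2, clip(1,-2,6)=1, clip(7,-2,6)=6, clip(1,-2,6)=1 -> [2, 1, 6, 1] (max |s|=6)
Overall max amplitude: 7

Answer: 7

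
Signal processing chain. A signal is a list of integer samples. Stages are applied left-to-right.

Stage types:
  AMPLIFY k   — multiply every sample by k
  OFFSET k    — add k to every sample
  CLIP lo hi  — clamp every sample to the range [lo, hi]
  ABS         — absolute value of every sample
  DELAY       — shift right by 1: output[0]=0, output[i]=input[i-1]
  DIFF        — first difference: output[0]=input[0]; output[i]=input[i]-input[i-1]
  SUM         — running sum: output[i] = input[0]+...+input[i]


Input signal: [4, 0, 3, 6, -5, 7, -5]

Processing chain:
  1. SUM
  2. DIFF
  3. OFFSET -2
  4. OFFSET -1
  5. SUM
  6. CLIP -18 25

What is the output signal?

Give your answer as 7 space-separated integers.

Answer: 1 -2 -2 1 -7 -3 -11

Derivation:
Input: [4, 0, 3, 6, -5, 7, -5]
Stage 1 (SUM): sum[0..0]=4, sum[0..1]=4, sum[0..2]=7, sum[0..3]=13, sum[0..4]=8, sum[0..5]=15, sum[0..6]=10 -> [4, 4, 7, 13, 8, 15, 10]
Stage 2 (DIFF): s[0]=4, 4-4=0, 7-4=3, 13-7=6, 8-13=-5, 15-8=7, 10-15=-5 -> [4, 0, 3, 6, -5, 7, -5]
Stage 3 (OFFSET -2): 4+-2=2, 0+-2=-2, 3+-2=1, 6+-2=4, -5+-2=-7, 7+-2=5, -5+-2=-7 -> [2, -2, 1, 4, -7, 5, -7]
Stage 4 (OFFSET -1): 2+-1=1, -2+-1=-3, 1+-1=0, 4+-1=3, -7+-1=-8, 5+-1=4, -7+-1=-8 -> [1, -3, 0, 3, -8, 4, -8]
Stage 5 (SUM): sum[0..0]=1, sum[0..1]=-2, sum[0..2]=-2, sum[0..3]=1, sum[0..4]=-7, sum[0..5]=-3, sum[0..6]=-11 -> [1, -2, -2, 1, -7, -3, -11]
Stage 6 (CLIP -18 25): clip(1,-18,25)=1, clip(-2,-18,25)=-2, clip(-2,-18,25)=-2, clip(1,-18,25)=1, clip(-7,-18,25)=-7, clip(-3,-18,25)=-3, clip(-11,-18,25)=-11 -> [1, -2, -2, 1, -7, -3, -11]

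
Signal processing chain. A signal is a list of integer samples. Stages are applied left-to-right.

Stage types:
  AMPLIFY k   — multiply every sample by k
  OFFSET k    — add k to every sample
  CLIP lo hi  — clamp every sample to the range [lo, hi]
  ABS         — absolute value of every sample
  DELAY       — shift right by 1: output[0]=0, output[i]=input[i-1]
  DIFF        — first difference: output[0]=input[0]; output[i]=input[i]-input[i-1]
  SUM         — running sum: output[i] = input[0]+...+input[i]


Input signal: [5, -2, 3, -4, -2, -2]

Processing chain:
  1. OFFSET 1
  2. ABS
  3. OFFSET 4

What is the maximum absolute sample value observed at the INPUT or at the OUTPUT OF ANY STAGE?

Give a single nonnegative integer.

Answer: 10

Derivation:
Input: [5, -2, 3, -4, -2, -2] (max |s|=5)
Stage 1 (OFFSET 1): 5+1=6, -2+1=-1, 3+1=4, -4+1=-3, -2+1=-1, -2+1=-1 -> [6, -1, 4, -3, -1, -1] (max |s|=6)
Stage 2 (ABS): |6|=6, |-1|=1, |4|=4, |-3|=3, |-1|=1, |-1|=1 -> [6, 1, 4, 3, 1, 1] (max |s|=6)
Stage 3 (OFFSET 4): 6+4=10, 1+4=5, 4+4=8, 3+4=7, 1+4=5, 1+4=5 -> [10, 5, 8, 7, 5, 5] (max |s|=10)
Overall max amplitude: 10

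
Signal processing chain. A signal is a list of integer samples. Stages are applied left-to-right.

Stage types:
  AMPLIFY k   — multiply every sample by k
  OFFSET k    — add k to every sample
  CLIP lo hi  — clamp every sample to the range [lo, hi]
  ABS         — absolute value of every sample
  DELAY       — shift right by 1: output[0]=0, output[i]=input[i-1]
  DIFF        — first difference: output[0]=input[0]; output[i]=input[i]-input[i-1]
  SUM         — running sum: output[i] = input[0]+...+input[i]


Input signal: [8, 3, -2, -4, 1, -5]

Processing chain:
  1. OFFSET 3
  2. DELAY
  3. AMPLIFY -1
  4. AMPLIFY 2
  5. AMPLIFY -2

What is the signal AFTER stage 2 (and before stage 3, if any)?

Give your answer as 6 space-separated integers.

Answer: 0 11 6 1 -1 4

Derivation:
Input: [8, 3, -2, -4, 1, -5]
Stage 1 (OFFSET 3): 8+3=11, 3+3=6, -2+3=1, -4+3=-1, 1+3=4, -5+3=-2 -> [11, 6, 1, -1, 4, -2]
Stage 2 (DELAY): [0, 11, 6, 1, -1, 4] = [0, 11, 6, 1, -1, 4] -> [0, 11, 6, 1, -1, 4]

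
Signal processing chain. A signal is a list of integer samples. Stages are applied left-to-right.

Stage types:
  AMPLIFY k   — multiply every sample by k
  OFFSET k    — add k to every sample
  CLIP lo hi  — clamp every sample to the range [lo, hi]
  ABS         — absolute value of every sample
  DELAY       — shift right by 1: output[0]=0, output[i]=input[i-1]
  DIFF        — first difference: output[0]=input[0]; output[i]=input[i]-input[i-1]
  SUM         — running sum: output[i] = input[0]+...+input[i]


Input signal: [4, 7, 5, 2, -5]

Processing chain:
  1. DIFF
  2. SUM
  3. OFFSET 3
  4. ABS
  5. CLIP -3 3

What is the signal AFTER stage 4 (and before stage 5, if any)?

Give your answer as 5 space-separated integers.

Answer: 7 10 8 5 2

Derivation:
Input: [4, 7, 5, 2, -5]
Stage 1 (DIFF): s[0]=4, 7-4=3, 5-7=-2, 2-5=-3, -5-2=-7 -> [4, 3, -2, -3, -7]
Stage 2 (SUM): sum[0..0]=4, sum[0..1]=7, sum[0..2]=5, sum[0..3]=2, sum[0..4]=-5 -> [4, 7, 5, 2, -5]
Stage 3 (OFFSET 3): 4+3=7, 7+3=10, 5+3=8, 2+3=5, -5+3=-2 -> [7, 10, 8, 5, -2]
Stage 4 (ABS): |7|=7, |10|=10, |8|=8, |5|=5, |-2|=2 -> [7, 10, 8, 5, 2]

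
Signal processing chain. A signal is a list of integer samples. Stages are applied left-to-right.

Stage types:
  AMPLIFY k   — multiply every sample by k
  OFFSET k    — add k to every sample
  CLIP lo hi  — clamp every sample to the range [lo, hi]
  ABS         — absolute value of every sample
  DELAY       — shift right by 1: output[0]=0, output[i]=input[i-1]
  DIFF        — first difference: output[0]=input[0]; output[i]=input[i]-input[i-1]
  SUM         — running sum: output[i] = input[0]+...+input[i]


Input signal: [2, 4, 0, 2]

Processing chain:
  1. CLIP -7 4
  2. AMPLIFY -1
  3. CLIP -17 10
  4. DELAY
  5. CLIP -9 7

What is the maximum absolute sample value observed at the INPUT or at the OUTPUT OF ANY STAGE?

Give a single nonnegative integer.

Answer: 4

Derivation:
Input: [2, 4, 0, 2] (max |s|=4)
Stage 1 (CLIP -7 4): clip(2,-7,4)=2, clip(4,-7,4)=4, clip(0,-7,4)=0, clip(2,-7,4)=2 -> [2, 4, 0, 2] (max |s|=4)
Stage 2 (AMPLIFY -1): 2*-1=-2, 4*-1=-4, 0*-1=0, 2*-1=-2 -> [-2, -4, 0, -2] (max |s|=4)
Stage 3 (CLIP -17 10): clip(-2,-17,10)=-2, clip(-4,-17,10)=-4, clip(0,-17,10)=0, clip(-2,-17,10)=-2 -> [-2, -4, 0, -2] (max |s|=4)
Stage 4 (DELAY): [0, -2, -4, 0] = [0, -2, -4, 0] -> [0, -2, -4, 0] (max |s|=4)
Stage 5 (CLIP -9 7): clip(0,-9,7)=0, clip(-2,-9,7)=-2, clip(-4,-9,7)=-4, clip(0,-9,7)=0 -> [0, -2, -4, 0] (max |s|=4)
Overall max amplitude: 4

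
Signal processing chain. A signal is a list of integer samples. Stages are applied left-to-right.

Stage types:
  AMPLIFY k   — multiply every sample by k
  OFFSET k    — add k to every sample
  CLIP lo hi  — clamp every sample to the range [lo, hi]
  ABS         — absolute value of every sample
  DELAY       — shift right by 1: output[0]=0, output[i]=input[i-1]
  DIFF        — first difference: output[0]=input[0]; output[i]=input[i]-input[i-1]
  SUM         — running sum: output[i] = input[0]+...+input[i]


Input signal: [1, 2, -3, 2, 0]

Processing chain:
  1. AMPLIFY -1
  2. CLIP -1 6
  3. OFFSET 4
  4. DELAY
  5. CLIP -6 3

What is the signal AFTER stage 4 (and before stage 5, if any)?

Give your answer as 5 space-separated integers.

Answer: 0 3 3 7 3

Derivation:
Input: [1, 2, -3, 2, 0]
Stage 1 (AMPLIFY -1): 1*-1=-1, 2*-1=-2, -3*-1=3, 2*-1=-2, 0*-1=0 -> [-1, -2, 3, -2, 0]
Stage 2 (CLIP -1 6): clip(-1,-1,6)=-1, clip(-2,-1,6)=-1, clip(3,-1,6)=3, clip(-2,-1,6)=-1, clip(0,-1,6)=0 -> [-1, -1, 3, -1, 0]
Stage 3 (OFFSET 4): -1+4=3, -1+4=3, 3+4=7, -1+4=3, 0+4=4 -> [3, 3, 7, 3, 4]
Stage 4 (DELAY): [0, 3, 3, 7, 3] = [0, 3, 3, 7, 3] -> [0, 3, 3, 7, 3]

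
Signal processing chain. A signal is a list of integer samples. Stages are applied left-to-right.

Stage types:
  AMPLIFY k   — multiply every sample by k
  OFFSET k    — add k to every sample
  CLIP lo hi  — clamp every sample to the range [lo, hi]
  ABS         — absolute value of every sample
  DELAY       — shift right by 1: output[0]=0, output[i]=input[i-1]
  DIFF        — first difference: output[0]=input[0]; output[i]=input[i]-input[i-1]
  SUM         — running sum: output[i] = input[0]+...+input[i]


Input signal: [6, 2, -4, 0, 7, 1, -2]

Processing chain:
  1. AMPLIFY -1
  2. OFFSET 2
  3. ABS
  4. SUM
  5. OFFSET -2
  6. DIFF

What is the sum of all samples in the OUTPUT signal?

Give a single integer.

Answer: 20

Derivation:
Input: [6, 2, -4, 0, 7, 1, -2]
Stage 1 (AMPLIFY -1): 6*-1=-6, 2*-1=-2, -4*-1=4, 0*-1=0, 7*-1=-7, 1*-1=-1, -2*-1=2 -> [-6, -2, 4, 0, -7, -1, 2]
Stage 2 (OFFSET 2): -6+2=-4, -2+2=0, 4+2=6, 0+2=2, -7+2=-5, -1+2=1, 2+2=4 -> [-4, 0, 6, 2, -5, 1, 4]
Stage 3 (ABS): |-4|=4, |0|=0, |6|=6, |2|=2, |-5|=5, |1|=1, |4|=4 -> [4, 0, 6, 2, 5, 1, 4]
Stage 4 (SUM): sum[0..0]=4, sum[0..1]=4, sum[0..2]=10, sum[0..3]=12, sum[0..4]=17, sum[0..5]=18, sum[0..6]=22 -> [4, 4, 10, 12, 17, 18, 22]
Stage 5 (OFFSET -2): 4+-2=2, 4+-2=2, 10+-2=8, 12+-2=10, 17+-2=15, 18+-2=16, 22+-2=20 -> [2, 2, 8, 10, 15, 16, 20]
Stage 6 (DIFF): s[0]=2, 2-2=0, 8-2=6, 10-8=2, 15-10=5, 16-15=1, 20-16=4 -> [2, 0, 6, 2, 5, 1, 4]
Output sum: 20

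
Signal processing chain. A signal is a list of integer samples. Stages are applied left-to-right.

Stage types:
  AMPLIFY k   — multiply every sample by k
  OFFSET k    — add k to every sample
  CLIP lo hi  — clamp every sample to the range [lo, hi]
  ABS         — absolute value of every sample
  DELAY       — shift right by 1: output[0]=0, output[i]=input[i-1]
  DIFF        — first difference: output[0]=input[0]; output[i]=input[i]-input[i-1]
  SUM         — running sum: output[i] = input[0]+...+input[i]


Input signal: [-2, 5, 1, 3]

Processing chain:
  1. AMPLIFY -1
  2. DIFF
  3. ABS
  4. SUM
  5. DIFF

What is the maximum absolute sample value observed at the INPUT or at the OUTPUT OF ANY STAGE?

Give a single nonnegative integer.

Answer: 15

Derivation:
Input: [-2, 5, 1, 3] (max |s|=5)
Stage 1 (AMPLIFY -1): -2*-1=2, 5*-1=-5, 1*-1=-1, 3*-1=-3 -> [2, -5, -1, -3] (max |s|=5)
Stage 2 (DIFF): s[0]=2, -5-2=-7, -1--5=4, -3--1=-2 -> [2, -7, 4, -2] (max |s|=7)
Stage 3 (ABS): |2|=2, |-7|=7, |4|=4, |-2|=2 -> [2, 7, 4, 2] (max |s|=7)
Stage 4 (SUM): sum[0..0]=2, sum[0..1]=9, sum[0..2]=13, sum[0..3]=15 -> [2, 9, 13, 15] (max |s|=15)
Stage 5 (DIFF): s[0]=2, 9-2=7, 13-9=4, 15-13=2 -> [2, 7, 4, 2] (max |s|=7)
Overall max amplitude: 15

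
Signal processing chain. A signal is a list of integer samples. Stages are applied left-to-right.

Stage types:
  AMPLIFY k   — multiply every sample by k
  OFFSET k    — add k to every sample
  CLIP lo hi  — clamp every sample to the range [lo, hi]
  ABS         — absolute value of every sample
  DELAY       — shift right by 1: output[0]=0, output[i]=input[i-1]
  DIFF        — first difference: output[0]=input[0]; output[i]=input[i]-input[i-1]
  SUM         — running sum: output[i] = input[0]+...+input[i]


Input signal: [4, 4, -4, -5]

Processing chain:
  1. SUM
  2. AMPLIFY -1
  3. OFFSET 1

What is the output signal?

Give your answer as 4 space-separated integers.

Answer: -3 -7 -3 2

Derivation:
Input: [4, 4, -4, -5]
Stage 1 (SUM): sum[0..0]=4, sum[0..1]=8, sum[0..2]=4, sum[0..3]=-1 -> [4, 8, 4, -1]
Stage 2 (AMPLIFY -1): 4*-1=-4, 8*-1=-8, 4*-1=-4, -1*-1=1 -> [-4, -8, -4, 1]
Stage 3 (OFFSET 1): -4+1=-3, -8+1=-7, -4+1=-3, 1+1=2 -> [-3, -7, -3, 2]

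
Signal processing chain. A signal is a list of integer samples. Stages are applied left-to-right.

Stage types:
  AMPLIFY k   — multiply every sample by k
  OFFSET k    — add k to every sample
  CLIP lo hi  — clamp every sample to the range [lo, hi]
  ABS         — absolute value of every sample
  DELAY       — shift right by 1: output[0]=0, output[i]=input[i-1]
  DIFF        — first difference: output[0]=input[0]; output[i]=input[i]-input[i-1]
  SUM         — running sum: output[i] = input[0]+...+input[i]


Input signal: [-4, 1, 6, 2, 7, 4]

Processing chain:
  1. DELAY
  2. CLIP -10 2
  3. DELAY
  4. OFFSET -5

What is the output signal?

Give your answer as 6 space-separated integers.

Answer: -5 -5 -9 -4 -3 -3

Derivation:
Input: [-4, 1, 6, 2, 7, 4]
Stage 1 (DELAY): [0, -4, 1, 6, 2, 7] = [0, -4, 1, 6, 2, 7] -> [0, -4, 1, 6, 2, 7]
Stage 2 (CLIP -10 2): clip(0,-10,2)=0, clip(-4,-10,2)=-4, clip(1,-10,2)=1, clip(6,-10,2)=2, clip(2,-10,2)=2, clip(7,-10,2)=2 -> [0, -4, 1, 2, 2, 2]
Stage 3 (DELAY): [0, 0, -4, 1, 2, 2] = [0, 0, -4, 1, 2, 2] -> [0, 0, -4, 1, 2, 2]
Stage 4 (OFFSET -5): 0+-5=-5, 0+-5=-5, -4+-5=-9, 1+-5=-4, 2+-5=-3, 2+-5=-3 -> [-5, -5, -9, -4, -3, -3]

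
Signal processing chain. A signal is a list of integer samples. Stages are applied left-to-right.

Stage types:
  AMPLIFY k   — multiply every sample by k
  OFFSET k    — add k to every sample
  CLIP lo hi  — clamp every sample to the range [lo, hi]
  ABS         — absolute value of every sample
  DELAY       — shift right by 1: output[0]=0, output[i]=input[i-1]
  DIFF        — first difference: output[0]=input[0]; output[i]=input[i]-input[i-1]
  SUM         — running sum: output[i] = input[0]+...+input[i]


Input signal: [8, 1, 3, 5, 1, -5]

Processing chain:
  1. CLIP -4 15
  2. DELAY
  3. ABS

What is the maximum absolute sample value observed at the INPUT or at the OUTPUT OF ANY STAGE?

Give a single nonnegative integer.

Answer: 8

Derivation:
Input: [8, 1, 3, 5, 1, -5] (max |s|=8)
Stage 1 (CLIP -4 15): clip(8,-4,15)=8, clip(1,-4,15)=1, clip(3,-4,15)=3, clip(5,-4,15)=5, clip(1,-4,15)=1, clip(-5,-4,15)=-4 -> [8, 1, 3, 5, 1, -4] (max |s|=8)
Stage 2 (DELAY): [0, 8, 1, 3, 5, 1] = [0, 8, 1, 3, 5, 1] -> [0, 8, 1, 3, 5, 1] (max |s|=8)
Stage 3 (ABS): |0|=0, |8|=8, |1|=1, |3|=3, |5|=5, |1|=1 -> [0, 8, 1, 3, 5, 1] (max |s|=8)
Overall max amplitude: 8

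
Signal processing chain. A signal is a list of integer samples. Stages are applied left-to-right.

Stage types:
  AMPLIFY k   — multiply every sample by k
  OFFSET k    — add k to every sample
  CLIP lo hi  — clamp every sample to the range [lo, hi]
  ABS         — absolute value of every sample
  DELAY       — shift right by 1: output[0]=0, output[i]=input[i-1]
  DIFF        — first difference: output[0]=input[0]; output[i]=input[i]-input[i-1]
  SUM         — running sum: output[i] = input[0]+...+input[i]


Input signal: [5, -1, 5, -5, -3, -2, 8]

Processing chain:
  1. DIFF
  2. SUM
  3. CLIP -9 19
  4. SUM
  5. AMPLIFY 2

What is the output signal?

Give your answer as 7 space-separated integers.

Input: [5, -1, 5, -5, -3, -2, 8]
Stage 1 (DIFF): s[0]=5, -1-5=-6, 5--1=6, -5-5=-10, -3--5=2, -2--3=1, 8--2=10 -> [5, -6, 6, -10, 2, 1, 10]
Stage 2 (SUM): sum[0..0]=5, sum[0..1]=-1, sum[0..2]=5, sum[0..3]=-5, sum[0..4]=-3, sum[0..5]=-2, sum[0..6]=8 -> [5, -1, 5, -5, -3, -2, 8]
Stage 3 (CLIP -9 19): clip(5,-9,19)=5, clip(-1,-9,19)=-1, clip(5,-9,19)=5, clip(-5,-9,19)=-5, clip(-3,-9,19)=-3, clip(-2,-9,19)=-2, clip(8,-9,19)=8 -> [5, -1, 5, -5, -3, -2, 8]
Stage 4 (SUM): sum[0..0]=5, sum[0..1]=4, sum[0..2]=9, sum[0..3]=4, sum[0..4]=1, sum[0..5]=-1, sum[0..6]=7 -> [5, 4, 9, 4, 1, -1, 7]
Stage 5 (AMPLIFY 2): 5*2=10, 4*2=8, 9*2=18, 4*2=8, 1*2=2, -1*2=-2, 7*2=14 -> [10, 8, 18, 8, 2, -2, 14]

Answer: 10 8 18 8 2 -2 14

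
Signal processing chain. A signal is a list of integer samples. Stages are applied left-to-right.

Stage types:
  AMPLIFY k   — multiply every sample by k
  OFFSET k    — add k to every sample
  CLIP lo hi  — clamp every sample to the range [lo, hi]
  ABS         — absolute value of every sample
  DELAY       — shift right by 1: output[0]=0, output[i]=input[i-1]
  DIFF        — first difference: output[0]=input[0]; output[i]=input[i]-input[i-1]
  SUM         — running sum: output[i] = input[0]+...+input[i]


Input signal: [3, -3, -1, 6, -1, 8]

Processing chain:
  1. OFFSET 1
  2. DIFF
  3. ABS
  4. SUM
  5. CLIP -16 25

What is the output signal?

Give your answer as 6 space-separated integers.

Answer: 4 10 12 19 25 25

Derivation:
Input: [3, -3, -1, 6, -1, 8]
Stage 1 (OFFSET 1): 3+1=4, -3+1=-2, -1+1=0, 6+1=7, -1+1=0, 8+1=9 -> [4, -2, 0, 7, 0, 9]
Stage 2 (DIFF): s[0]=4, -2-4=-6, 0--2=2, 7-0=7, 0-7=-7, 9-0=9 -> [4, -6, 2, 7, -7, 9]
Stage 3 (ABS): |4|=4, |-6|=6, |2|=2, |7|=7, |-7|=7, |9|=9 -> [4, 6, 2, 7, 7, 9]
Stage 4 (SUM): sum[0..0]=4, sum[0..1]=10, sum[0..2]=12, sum[0..3]=19, sum[0..4]=26, sum[0..5]=35 -> [4, 10, 12, 19, 26, 35]
Stage 5 (CLIP -16 25): clip(4,-16,25)=4, clip(10,-16,25)=10, clip(12,-16,25)=12, clip(19,-16,25)=19, clip(26,-16,25)=25, clip(35,-16,25)=25 -> [4, 10, 12, 19, 25, 25]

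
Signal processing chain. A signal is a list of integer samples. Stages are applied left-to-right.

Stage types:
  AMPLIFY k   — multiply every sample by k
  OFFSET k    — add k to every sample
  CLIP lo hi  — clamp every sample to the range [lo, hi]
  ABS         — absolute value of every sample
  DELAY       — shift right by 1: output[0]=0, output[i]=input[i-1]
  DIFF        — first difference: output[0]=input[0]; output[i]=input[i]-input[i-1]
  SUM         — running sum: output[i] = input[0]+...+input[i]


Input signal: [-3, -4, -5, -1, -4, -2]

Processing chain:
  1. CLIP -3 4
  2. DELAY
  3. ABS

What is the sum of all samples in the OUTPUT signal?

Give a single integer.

Input: [-3, -4, -5, -1, -4, -2]
Stage 1 (CLIP -3 4): clip(-3,-3,4)=-3, clip(-4,-3,4)=-3, clip(-5,-3,4)=-3, clip(-1,-3,4)=-1, clip(-4,-3,4)=-3, clip(-2,-3,4)=-2 -> [-3, -3, -3, -1, -3, -2]
Stage 2 (DELAY): [0, -3, -3, -3, -1, -3] = [0, -3, -3, -3, -1, -3] -> [0, -3, -3, -3, -1, -3]
Stage 3 (ABS): |0|=0, |-3|=3, |-3|=3, |-3|=3, |-1|=1, |-3|=3 -> [0, 3, 3, 3, 1, 3]
Output sum: 13

Answer: 13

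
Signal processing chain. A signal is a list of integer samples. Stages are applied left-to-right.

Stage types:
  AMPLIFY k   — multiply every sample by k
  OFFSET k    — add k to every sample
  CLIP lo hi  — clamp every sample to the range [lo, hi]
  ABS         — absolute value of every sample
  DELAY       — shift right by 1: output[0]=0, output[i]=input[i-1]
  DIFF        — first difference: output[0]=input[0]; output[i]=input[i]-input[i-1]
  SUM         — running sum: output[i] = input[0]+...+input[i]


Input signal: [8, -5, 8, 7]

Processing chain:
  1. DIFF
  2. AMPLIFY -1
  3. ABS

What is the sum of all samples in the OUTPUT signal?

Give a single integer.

Input: [8, -5, 8, 7]
Stage 1 (DIFF): s[0]=8, -5-8=-13, 8--5=13, 7-8=-1 -> [8, -13, 13, -1]
Stage 2 (AMPLIFY -1): 8*-1=-8, -13*-1=13, 13*-1=-13, -1*-1=1 -> [-8, 13, -13, 1]
Stage 3 (ABS): |-8|=8, |13|=13, |-13|=13, |1|=1 -> [8, 13, 13, 1]
Output sum: 35

Answer: 35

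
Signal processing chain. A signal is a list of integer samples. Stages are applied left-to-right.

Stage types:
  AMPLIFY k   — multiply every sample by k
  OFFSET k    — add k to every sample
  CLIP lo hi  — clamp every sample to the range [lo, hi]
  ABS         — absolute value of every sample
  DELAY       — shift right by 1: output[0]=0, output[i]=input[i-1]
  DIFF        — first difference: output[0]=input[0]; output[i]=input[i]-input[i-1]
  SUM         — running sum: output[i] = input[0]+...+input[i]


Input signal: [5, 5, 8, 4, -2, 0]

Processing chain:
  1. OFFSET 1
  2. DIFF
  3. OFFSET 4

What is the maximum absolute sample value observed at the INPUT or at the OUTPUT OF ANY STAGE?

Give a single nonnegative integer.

Answer: 10

Derivation:
Input: [5, 5, 8, 4, -2, 0] (max |s|=8)
Stage 1 (OFFSET 1): 5+1=6, 5+1=6, 8+1=9, 4+1=5, -2+1=-1, 0+1=1 -> [6, 6, 9, 5, -1, 1] (max |s|=9)
Stage 2 (DIFF): s[0]=6, 6-6=0, 9-6=3, 5-9=-4, -1-5=-6, 1--1=2 -> [6, 0, 3, -4, -6, 2] (max |s|=6)
Stage 3 (OFFSET 4): 6+4=10, 0+4=4, 3+4=7, -4+4=0, -6+4=-2, 2+4=6 -> [10, 4, 7, 0, -2, 6] (max |s|=10)
Overall max amplitude: 10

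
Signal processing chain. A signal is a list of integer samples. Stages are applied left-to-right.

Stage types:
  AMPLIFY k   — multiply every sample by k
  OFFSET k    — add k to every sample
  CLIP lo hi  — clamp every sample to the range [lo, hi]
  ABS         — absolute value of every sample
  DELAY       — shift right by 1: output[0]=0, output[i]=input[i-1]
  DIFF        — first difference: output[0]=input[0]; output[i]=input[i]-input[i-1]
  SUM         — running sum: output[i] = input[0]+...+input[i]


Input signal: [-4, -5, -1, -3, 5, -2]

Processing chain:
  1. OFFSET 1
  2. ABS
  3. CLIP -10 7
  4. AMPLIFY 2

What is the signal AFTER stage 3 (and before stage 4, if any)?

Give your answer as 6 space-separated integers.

Input: [-4, -5, -1, -3, 5, -2]
Stage 1 (OFFSET 1): -4+1=-3, -5+1=-4, -1+1=0, -3+1=-2, 5+1=6, -2+1=-1 -> [-3, -4, 0, -2, 6, -1]
Stage 2 (ABS): |-3|=3, |-4|=4, |0|=0, |-2|=2, |6|=6, |-1|=1 -> [3, 4, 0, 2, 6, 1]
Stage 3 (CLIP -10 7): clip(3,-10,7)=3, clip(4,-10,7)=4, clip(0,-10,7)=0, clip(2,-10,7)=2, clip(6,-10,7)=6, clip(1,-10,7)=1 -> [3, 4, 0, 2, 6, 1]

Answer: 3 4 0 2 6 1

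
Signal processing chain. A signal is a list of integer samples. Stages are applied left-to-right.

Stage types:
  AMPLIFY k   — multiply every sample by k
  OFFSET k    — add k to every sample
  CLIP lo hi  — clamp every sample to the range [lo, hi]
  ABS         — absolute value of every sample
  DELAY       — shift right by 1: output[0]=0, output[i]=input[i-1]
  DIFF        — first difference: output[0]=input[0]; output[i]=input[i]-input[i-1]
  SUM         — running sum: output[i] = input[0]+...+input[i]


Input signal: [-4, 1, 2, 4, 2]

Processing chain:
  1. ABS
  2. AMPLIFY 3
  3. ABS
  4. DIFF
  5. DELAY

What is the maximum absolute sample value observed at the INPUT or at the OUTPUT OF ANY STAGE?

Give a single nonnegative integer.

Input: [-4, 1, 2, 4, 2] (max |s|=4)
Stage 1 (ABS): |-4|=4, |1|=1, |2|=2, |4|=4, |2|=2 -> [4, 1, 2, 4, 2] (max |s|=4)
Stage 2 (AMPLIFY 3): 4*3=12, 1*3=3, 2*3=6, 4*3=12, 2*3=6 -> [12, 3, 6, 12, 6] (max |s|=12)
Stage 3 (ABS): |12|=12, |3|=3, |6|=6, |12|=12, |6|=6 -> [12, 3, 6, 12, 6] (max |s|=12)
Stage 4 (DIFF): s[0]=12, 3-12=-9, 6-3=3, 12-6=6, 6-12=-6 -> [12, -9, 3, 6, -6] (max |s|=12)
Stage 5 (DELAY): [0, 12, -9, 3, 6] = [0, 12, -9, 3, 6] -> [0, 12, -9, 3, 6] (max |s|=12)
Overall max amplitude: 12

Answer: 12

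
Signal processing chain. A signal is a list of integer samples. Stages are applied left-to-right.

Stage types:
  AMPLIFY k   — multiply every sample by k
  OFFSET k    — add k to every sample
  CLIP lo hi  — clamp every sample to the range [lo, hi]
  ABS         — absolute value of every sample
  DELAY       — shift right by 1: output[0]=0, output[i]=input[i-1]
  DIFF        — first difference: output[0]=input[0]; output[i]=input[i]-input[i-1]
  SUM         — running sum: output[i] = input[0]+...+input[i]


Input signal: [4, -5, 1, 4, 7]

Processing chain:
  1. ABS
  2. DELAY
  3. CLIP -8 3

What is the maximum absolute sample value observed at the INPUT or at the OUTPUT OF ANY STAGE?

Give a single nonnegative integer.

Answer: 7

Derivation:
Input: [4, -5, 1, 4, 7] (max |s|=7)
Stage 1 (ABS): |4|=4, |-5|=5, |1|=1, |4|=4, |7|=7 -> [4, 5, 1, 4, 7] (max |s|=7)
Stage 2 (DELAY): [0, 4, 5, 1, 4] = [0, 4, 5, 1, 4] -> [0, 4, 5, 1, 4] (max |s|=5)
Stage 3 (CLIP -8 3): clip(0,-8,3)=0, clip(4,-8,3)=3, clip(5,-8,3)=3, clip(1,-8,3)=1, clip(4,-8,3)=3 -> [0, 3, 3, 1, 3] (max |s|=3)
Overall max amplitude: 7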